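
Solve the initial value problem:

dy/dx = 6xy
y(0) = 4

General solution: y = Ce^(3x²)
Applying IC y(0) = 4:
Particular solution: y = 4e^(3x²)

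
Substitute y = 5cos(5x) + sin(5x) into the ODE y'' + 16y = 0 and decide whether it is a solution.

Verification:
y'' = -125cos(5x) - 25sin(5x)
y'' + 16y ≠ 0 (frequency mismatch: got 25 instead of 16)

No, it is not a solution.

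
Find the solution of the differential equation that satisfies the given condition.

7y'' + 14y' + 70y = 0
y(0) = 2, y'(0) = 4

General solution: y = e^(-x)(C₁cos(3x) + C₂sin(3x))
Complex roots r = -1 ± 3i
Applying ICs: C₁ = 2, C₂ = 2
Particular solution: y = e^(-x)(2cos(3x) + 2sin(3x))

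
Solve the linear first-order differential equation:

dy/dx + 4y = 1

Using integrating factor method:

General solution: y = 1/4 + Ce^(-4x)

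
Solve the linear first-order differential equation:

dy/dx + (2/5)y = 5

Using integrating factor method:

General solution: y = 25/2 + Ce^(-2x/5)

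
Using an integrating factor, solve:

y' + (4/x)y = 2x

Using integrating factor method:

General solution: y = (1/3)x^2 + Cx^(-4)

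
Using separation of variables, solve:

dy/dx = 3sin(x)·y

Separating variables and integrating:
ln|y| = -3cos(x) + C

General solution: y = Ce^(-3cos(x))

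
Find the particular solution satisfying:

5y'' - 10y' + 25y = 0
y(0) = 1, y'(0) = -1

General solution: y = e^x(C₁cos(2x) + C₂sin(2x))
Complex roots r = 1 ± 2i
Applying ICs: C₁ = 1, C₂ = -1
Particular solution: y = e^x(cos(2x) - sin(2x))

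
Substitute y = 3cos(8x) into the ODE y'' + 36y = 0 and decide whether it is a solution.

Verification:
y'' = -192cos(8x)
y'' + 36y ≠ 0 (frequency mismatch: got 64 instead of 36)

No, it is not a solution.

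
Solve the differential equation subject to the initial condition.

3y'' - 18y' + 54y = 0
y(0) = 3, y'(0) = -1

General solution: y = e^(3x)(C₁cos(3x) + C₂sin(3x))
Complex roots r = 3 ± 3i
Applying ICs: C₁ = 3, C₂ = -10/3
Particular solution: y = e^(3x)(3cos(3x) - (10/3)sin(3x))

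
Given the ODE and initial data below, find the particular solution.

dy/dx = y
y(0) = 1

General solution: y = Ce^x
Applying IC y(0) = 1:
Particular solution: y = e^x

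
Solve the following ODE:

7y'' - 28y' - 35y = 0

Characteristic equation: 7r² - 28r - 35 = 0
Divide by 7: r² - 4r - 5 = 0
Roots: r = 5, -1 (distinct real)
General solution: y = C₁e^(5x) + C₂e^(-x)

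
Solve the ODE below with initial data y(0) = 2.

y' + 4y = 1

General solution: y = 1/4 + Ce^(-4x)
Applying y(0) = 2: C = 2 - 1/4 = 7/4
Particular solution: y = 1/4 + (7/4)e^(-4x)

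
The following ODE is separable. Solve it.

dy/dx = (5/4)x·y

Separating variables and integrating:
ln|y| = 5x^2/8 + C

General solution: y = Ce^(5x^2/8)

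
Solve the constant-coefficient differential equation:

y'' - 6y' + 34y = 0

Characteristic equation: r² - 6r + 34 = 0
Roots: r = 3 ± 5i (complex conjugates)
General solution: y = e^(3x)(C₁cos(5x) + C₂sin(5x))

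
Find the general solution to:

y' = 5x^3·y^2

Separating variables and integrating:
-1/y = 5x^4/4 + C

General solution: y^-1 = (-5/4)x^4 + C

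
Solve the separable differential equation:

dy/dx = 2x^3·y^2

Separating variables and integrating:
-1/y = x^4/2 + C

General solution: y^-1 = (-1/2)x^4 + C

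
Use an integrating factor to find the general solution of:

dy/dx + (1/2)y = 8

Using integrating factor method:

General solution: y = 16 + Ce^(-x/2)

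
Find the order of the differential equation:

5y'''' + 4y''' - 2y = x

The order is 4 (highest derivative is of order 4).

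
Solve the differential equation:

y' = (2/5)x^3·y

Separating variables and integrating:
ln|y| = x^4/10 + C

General solution: y = Ce^(x^4/10)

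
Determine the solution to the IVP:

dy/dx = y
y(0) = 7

General solution: y = Ce^x
Applying IC y(0) = 7:
Particular solution: y = 7e^x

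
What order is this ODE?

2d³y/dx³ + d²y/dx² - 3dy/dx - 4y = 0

The order is 3 (highest derivative is of order 3).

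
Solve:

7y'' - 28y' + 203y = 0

Characteristic equation: 7r² - 28r + 203 = 0
Divide by 7: r² - 4r + 29 = 0
Roots: r = 2 ± 5i (complex conjugates)
General solution: y = e^(2x)(C₁cos(5x) + C₂sin(5x))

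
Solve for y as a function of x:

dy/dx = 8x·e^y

Separating variables and integrating:
-e^(-y) = 4x² + C

General solution: y = -ln(C - 4x²)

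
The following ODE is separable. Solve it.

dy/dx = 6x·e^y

Separating variables and integrating:
-e^(-y) = 3x² + C

General solution: y = -ln(C - 3x²)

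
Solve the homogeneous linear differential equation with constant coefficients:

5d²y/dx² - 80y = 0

Characteristic equation: 5r² - 80 = 0
Divide by 5: r² - 16 = 0
Roots: r = 4, -4 (distinct real)
General solution: y = C₁e^(4x) + C₂e^(-4x)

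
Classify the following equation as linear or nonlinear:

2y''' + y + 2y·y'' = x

Nonlinear (y·y'' term)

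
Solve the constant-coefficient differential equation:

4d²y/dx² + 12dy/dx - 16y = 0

Characteristic equation: 4r² + 12r - 16 = 0
Divide by 4: r² + 3r - 4 = 0
Roots: r = 1, -4 (distinct real)
General solution: y = C₁e^x + C₂e^(-4x)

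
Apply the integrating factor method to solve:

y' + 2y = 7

Using integrating factor method:

General solution: y = 7/2 + Ce^(-2x)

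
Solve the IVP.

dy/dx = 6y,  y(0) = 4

General solution: y = Ce^(6x)
Applying IC y(0) = 4:
Particular solution: y = 4e^(6x)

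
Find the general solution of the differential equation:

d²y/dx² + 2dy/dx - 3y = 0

Characteristic equation: r² + 2r - 3 = 0
Roots: r = 1, -3 (distinct real)
General solution: y = C₁e^x + C₂e^(-3x)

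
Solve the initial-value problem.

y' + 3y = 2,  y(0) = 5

General solution: y = 2/3 + Ce^(-3x)
Applying y(0) = 5: C = 5 - 2/3 = 13/3
Particular solution: y = 2/3 + (13/3)e^(-3x)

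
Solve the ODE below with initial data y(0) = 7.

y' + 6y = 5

General solution: y = 5/6 + Ce^(-6x)
Applying y(0) = 7: C = 7 - 5/6 = 37/6
Particular solution: y = 5/6 + (37/6)e^(-6x)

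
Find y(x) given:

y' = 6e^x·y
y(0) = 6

General solution: y = Ce^(6e^x)
Applying IC y(0) = 6:
Particular solution: y = 6e^(6(e^x - 1))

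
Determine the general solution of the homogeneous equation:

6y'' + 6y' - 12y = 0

Characteristic equation: 6r² + 6r - 12 = 0
Divide by 6: r² + r - 2 = 0
Roots: r = 1, -2 (distinct real)
General solution: y = C₁e^x + C₂e^(-2x)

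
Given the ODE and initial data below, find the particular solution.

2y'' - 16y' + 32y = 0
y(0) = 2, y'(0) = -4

General solution: y = (C₁ + C₂x)e^(4x)
Repeated root r = 4
Applying ICs: C₁ = 2, C₂ = -12
Particular solution: y = (2 - 12x)e^(4x)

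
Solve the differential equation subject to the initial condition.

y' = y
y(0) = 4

General solution: y = Ce^x
Applying IC y(0) = 4:
Particular solution: y = 4e^x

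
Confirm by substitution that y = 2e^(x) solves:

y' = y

Verification:
y = 2e^(x)
y' = 2e^(x)
y = 2e^(x)
y' = y ✓

Yes, it is a solution.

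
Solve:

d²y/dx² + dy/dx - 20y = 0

Characteristic equation: r² + r - 20 = 0
Roots: r = 4, -5 (distinct real)
General solution: y = C₁e^(4x) + C₂e^(-5x)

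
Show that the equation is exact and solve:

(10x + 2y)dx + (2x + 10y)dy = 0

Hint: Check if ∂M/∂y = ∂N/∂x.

Verify exactness: ∂M/∂y = ∂N/∂x ✓
Find F(x,y) such that ∂F/∂x = M, ∂F/∂y = N
Solution: 5x² + 2xy + 5y² = C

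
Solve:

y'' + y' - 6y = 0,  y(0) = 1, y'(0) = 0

General solution: y = C₁e^(2x) + C₂e^(-3x)
Applying ICs: C₁ = 3/5, C₂ = 2/5
Particular solution: y = (3/5)e^(2x) + (2/5)e^(-3x)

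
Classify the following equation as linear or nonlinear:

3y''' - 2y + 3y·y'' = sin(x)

Nonlinear (y·y'' term)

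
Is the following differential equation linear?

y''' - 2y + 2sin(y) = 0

No. Nonlinear (sin(y) is nonlinear in y)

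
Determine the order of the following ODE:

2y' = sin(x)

The order is 1 (highest derivative is of order 1).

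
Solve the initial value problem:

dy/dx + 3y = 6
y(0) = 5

General solution: y = 2 + Ce^(-3x)
Applying y(0) = 5: C = 5 - 2 = 3
Particular solution: y = 2 + 3e^(-3x)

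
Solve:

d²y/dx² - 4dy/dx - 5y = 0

Characteristic equation: r² - 4r - 5 = 0
Roots: r = 5, -1 (distinct real)
General solution: y = C₁e^(5x) + C₂e^(-x)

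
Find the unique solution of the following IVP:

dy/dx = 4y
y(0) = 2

General solution: y = Ce^(4x)
Applying IC y(0) = 2:
Particular solution: y = 2e^(4x)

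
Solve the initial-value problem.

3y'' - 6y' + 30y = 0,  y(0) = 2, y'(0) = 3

General solution: y = e^x(C₁cos(3x) + C₂sin(3x))
Complex roots r = 1 ± 3i
Applying ICs: C₁ = 2, C₂ = 1/3
Particular solution: y = e^x(2cos(3x) + (1/3)sin(3x))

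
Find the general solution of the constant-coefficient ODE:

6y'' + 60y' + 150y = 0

Characteristic equation: 6r² + 60r + 150 = 0
Divide by 6: r² + 10r + 25 = 0
Factored: (r + 5)² = 0
Repeated root: r = -5
General solution: y = (C₁ + C₂x)e^(-5x)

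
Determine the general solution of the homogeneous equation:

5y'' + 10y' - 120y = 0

Characteristic equation: 5r² + 10r - 120 = 0
Divide by 5: r² + 2r - 24 = 0
Roots: r = 4, -6 (distinct real)
General solution: y = C₁e^(4x) + C₂e^(-6x)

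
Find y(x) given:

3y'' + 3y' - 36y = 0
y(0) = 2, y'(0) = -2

General solution: y = C₁e^(3x) + C₂e^(-4x)
Applying ICs: C₁ = 6/7, C₂ = 8/7
Particular solution: y = (6/7)e^(3x) + (8/7)e^(-4x)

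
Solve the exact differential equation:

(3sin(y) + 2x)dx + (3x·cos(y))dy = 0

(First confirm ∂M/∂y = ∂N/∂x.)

Verify exactness: ∂M/∂y = ∂N/∂x ✓
Find F(x,y) such that ∂F/∂x = M, ∂F/∂y = N
Solution: 3x·sin(y) + x² = C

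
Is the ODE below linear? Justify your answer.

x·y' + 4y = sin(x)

Yes. Linear (y and its derivatives appear to the first power only, no products of y terms)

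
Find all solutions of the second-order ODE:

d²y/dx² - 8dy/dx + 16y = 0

Characteristic equation: r² - 8r + 16 = 0
Factored: (r - 4)² = 0
Repeated root: r = 4
General solution: y = (C₁ + C₂x)e^(4x)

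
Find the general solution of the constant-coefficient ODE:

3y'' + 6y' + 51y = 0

Characteristic equation: 3r² + 6r + 51 = 0
Divide by 3: r² + 2r + 17 = 0
Roots: r = -1 ± 4i (complex conjugates)
General solution: y = e^(-x)(C₁cos(4x) + C₂sin(4x))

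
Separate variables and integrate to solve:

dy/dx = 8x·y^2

Separating variables and integrating:
-1/y = 4x^2 + C

General solution: y^-1 = -4x^2 + C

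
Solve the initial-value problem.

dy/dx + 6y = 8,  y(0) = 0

General solution: y = 4/3 + Ce^(-6x)
Applying y(0) = 0: C = 0 - 4/3 = -4/3
Particular solution: y = 4/3 - (4/3)e^(-6x)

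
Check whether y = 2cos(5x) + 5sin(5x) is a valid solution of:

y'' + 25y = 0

Verification:
y'' = -50cos(5x) - 125sin(5x)
y'' + 25y = 0 ✓

Yes, it is a solution.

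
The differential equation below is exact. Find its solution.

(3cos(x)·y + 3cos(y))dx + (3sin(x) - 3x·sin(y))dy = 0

Verify exactness: ∂M/∂y = ∂N/∂x ✓
Find F(x,y) such that ∂F/∂x = M, ∂F/∂y = N
Solution: 3sin(x)·y + 3x·cos(y) = C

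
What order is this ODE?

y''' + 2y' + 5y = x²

The order is 3 (highest derivative is of order 3).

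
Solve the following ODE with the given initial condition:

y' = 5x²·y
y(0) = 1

General solution: y = Ce^(5x³/3)
Applying IC y(0) = 1:
Particular solution: y = e^(5x³/3)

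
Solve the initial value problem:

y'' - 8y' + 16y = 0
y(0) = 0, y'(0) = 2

General solution: y = (C₁ + C₂x)e^(4x)
Repeated root r = 4
Applying ICs: C₁ = 0, C₂ = 2
Particular solution: y = 2xe^(4x)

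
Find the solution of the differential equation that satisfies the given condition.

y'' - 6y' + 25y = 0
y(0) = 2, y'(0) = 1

General solution: y = e^(3x)(C₁cos(4x) + C₂sin(4x))
Complex roots r = 3 ± 4i
Applying ICs: C₁ = 2, C₂ = -5/4
Particular solution: y = e^(3x)(2cos(4x) - (5/4)sin(4x))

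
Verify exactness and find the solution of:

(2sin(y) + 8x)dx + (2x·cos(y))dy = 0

Verify exactness: ∂M/∂y = ∂N/∂x ✓
Find F(x,y) such that ∂F/∂x = M, ∂F/∂y = N
Solution: 2x·sin(y) + 4x² = C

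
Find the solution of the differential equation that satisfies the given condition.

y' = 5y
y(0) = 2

General solution: y = Ce^(5x)
Applying IC y(0) = 2:
Particular solution: y = 2e^(5x)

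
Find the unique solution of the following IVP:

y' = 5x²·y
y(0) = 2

General solution: y = Ce^(5x³/3)
Applying IC y(0) = 2:
Particular solution: y = 2e^(5x³/3)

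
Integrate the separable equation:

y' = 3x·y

Separating variables and integrating:
ln|y| = 3x^2/2 + C

General solution: y = Ce^(3x^2/2)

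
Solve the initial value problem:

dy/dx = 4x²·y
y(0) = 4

General solution: y = Ce^(4x³/3)
Applying IC y(0) = 4:
Particular solution: y = 4e^(4x³/3)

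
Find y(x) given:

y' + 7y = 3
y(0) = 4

General solution: y = 3/7 + Ce^(-7x)
Applying y(0) = 4: C = 4 - 3/7 = 25/7
Particular solution: y = 3/7 + (25/7)e^(-7x)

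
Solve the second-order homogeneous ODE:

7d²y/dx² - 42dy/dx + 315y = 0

Characteristic equation: 7r² - 42r + 315 = 0
Divide by 7: r² - 6r + 45 = 0
Roots: r = 3 ± 6i (complex conjugates)
General solution: y = e^(3x)(C₁cos(6x) + C₂sin(6x))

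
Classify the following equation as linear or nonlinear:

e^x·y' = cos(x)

Linear (y and its derivatives appear to the first power only, no products of y terms)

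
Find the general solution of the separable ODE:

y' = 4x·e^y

Separating variables and integrating:
-e^(-y) = 2x² + C

General solution: y = -ln(C - 2x²)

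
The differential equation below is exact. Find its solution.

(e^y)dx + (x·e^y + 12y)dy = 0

Verify exactness: ∂M/∂y = ∂N/∂x ✓
Find F(x,y) such that ∂F/∂x = M, ∂F/∂y = N
Solution: x·e^y + 6y² = C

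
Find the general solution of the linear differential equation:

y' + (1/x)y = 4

Using integrating factor method:

General solution: y = 2x + C/x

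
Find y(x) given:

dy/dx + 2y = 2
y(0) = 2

General solution: y = 1 + Ce^(-2x)
Applying y(0) = 2: C = 2 - 1 = 1
Particular solution: y = 1 + e^(-2x)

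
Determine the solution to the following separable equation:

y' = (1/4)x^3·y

Separating variables and integrating:
ln|y| = x^4/16 + C

General solution: y = Ce^(x^4/16)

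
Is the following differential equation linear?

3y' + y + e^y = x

No. Nonlinear (e^y is nonlinear in y)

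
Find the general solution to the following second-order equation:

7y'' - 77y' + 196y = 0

Characteristic equation: 7r² - 77r + 196 = 0
Divide by 7: r² - 11r + 28 = 0
Roots: r = 4, 7 (distinct real)
General solution: y = C₁e^(4x) + C₂e^(7x)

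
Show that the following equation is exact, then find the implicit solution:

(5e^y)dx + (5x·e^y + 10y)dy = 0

Verify exactness: ∂M/∂y = ∂N/∂x ✓
Find F(x,y) such that ∂F/∂x = M, ∂F/∂y = N
Solution: 5x·e^y + 5y² = C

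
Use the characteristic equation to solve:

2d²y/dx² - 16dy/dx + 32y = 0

Characteristic equation: 2r² - 16r + 32 = 0
Divide by 2: r² - 8r + 16 = 0
Factored: (r - 4)² = 0
Repeated root: r = 4
General solution: y = (C₁ + C₂x)e^(4x)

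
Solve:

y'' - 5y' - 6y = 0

Characteristic equation: r² - 5r - 6 = 0
Roots: r = 6, -1 (distinct real)
General solution: y = C₁e^(6x) + C₂e^(-x)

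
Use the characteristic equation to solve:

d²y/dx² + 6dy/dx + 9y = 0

Characteristic equation: r² + 6r + 9 = 0
Factored: (r + 3)² = 0
Repeated root: r = -3
General solution: y = (C₁ + C₂x)e^(-3x)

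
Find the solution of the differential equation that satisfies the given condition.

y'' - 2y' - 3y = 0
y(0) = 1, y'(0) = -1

General solution: y = C₁e^(3x) + C₂e^(-x)
Applying ICs: C₁ = 0, C₂ = 1
Particular solution: y = e^(-x)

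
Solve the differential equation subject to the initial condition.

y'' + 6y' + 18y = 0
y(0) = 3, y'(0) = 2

General solution: y = e^(-3x)(C₁cos(3x) + C₂sin(3x))
Complex roots r = -3 ± 3i
Applying ICs: C₁ = 3, C₂ = 11/3
Particular solution: y = e^(-3x)(3cos(3x) + (11/3)sin(3x))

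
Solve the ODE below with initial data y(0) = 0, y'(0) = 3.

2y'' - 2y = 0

General solution: y = C₁e^x + C₂e^(-x)
Applying ICs: C₁ = 3/2, C₂ = -3/2
Particular solution: y = (3/2)e^x - (3/2)e^(-x)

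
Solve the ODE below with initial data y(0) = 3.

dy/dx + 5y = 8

General solution: y = 8/5 + Ce^(-5x)
Applying y(0) = 3: C = 3 - 8/5 = 7/5
Particular solution: y = 8/5 + (7/5)e^(-5x)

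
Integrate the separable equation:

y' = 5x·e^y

Separating variables and integrating:
-e^(-y) = 5x²/2 + C

General solution: y = -ln(C - 5x²/2)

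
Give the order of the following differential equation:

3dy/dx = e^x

The order is 1 (highest derivative is of order 1).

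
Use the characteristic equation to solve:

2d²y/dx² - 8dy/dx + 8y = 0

Characteristic equation: 2r² - 8r + 8 = 0
Divide by 2: r² - 4r + 4 = 0
Factored: (r - 2)² = 0
Repeated root: r = 2
General solution: y = (C₁ + C₂x)e^(2x)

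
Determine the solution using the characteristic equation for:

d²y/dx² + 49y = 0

Characteristic equation: r² + 49 = 0
Roots: r = ±7i (complex conjugates)
General solution: y = C₁cos(7x) + C₂sin(7x)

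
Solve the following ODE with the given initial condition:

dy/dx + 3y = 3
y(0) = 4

General solution: y = 1 + Ce^(-3x)
Applying y(0) = 4: C = 4 - 1 = 3
Particular solution: y = 1 + 3e^(-3x)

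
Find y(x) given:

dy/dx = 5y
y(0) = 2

General solution: y = Ce^(5x)
Applying IC y(0) = 2:
Particular solution: y = 2e^(5x)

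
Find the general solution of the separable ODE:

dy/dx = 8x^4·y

Separating variables and integrating:
ln|y| = 8x^5/5 + C

General solution: y = Ce^(8x^5/5)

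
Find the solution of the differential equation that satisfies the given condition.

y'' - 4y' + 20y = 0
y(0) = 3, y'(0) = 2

General solution: y = e^(2x)(C₁cos(4x) + C₂sin(4x))
Complex roots r = 2 ± 4i
Applying ICs: C₁ = 3, C₂ = -1
Particular solution: y = e^(2x)(3cos(4x) - sin(4x))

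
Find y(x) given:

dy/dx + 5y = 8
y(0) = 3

General solution: y = 8/5 + Ce^(-5x)
Applying y(0) = 3: C = 3 - 8/5 = 7/5
Particular solution: y = 8/5 + (7/5)e^(-5x)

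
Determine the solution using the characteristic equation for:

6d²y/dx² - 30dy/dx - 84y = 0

Characteristic equation: 6r² - 30r - 84 = 0
Divide by 6: r² - 5r - 14 = 0
Roots: r = 7, -2 (distinct real)
General solution: y = C₁e^(7x) + C₂e^(-2x)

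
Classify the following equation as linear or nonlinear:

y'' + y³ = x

Nonlinear (y³ term)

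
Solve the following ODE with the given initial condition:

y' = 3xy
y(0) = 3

General solution: y = Ce^(3x²/2)
Applying IC y(0) = 3:
Particular solution: y = 3e^(3x²/2)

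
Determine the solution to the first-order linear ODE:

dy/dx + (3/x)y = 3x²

Using integrating factor method:

General solution: y = (1/2)x^3 + Cx^(-3)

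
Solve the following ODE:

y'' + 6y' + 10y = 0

Characteristic equation: r² + 6r + 10 = 0
Roots: r = -3 ± i (complex conjugates)
General solution: y = e^(-3x)(C₁cos(x) + C₂sin(x))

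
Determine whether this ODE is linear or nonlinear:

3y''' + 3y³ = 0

Nonlinear (y³ term)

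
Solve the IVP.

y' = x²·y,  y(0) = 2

General solution: y = Ce^(x³/3)
Applying IC y(0) = 2:
Particular solution: y = 2e^(x³/3)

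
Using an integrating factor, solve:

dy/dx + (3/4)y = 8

Using integrating factor method:

General solution: y = 32/3 + Ce^(-3x/4)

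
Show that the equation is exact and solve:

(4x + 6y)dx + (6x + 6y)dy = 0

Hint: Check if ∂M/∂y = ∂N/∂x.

Verify exactness: ∂M/∂y = ∂N/∂x ✓
Find F(x,y) such that ∂F/∂x = M, ∂F/∂y = N
Solution: 2x² + 6xy + 3y² = C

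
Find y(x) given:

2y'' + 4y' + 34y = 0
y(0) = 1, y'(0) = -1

General solution: y = e^(-x)(C₁cos(4x) + C₂sin(4x))
Complex roots r = -1 ± 4i
Applying ICs: C₁ = 1, C₂ = 0
Particular solution: y = e^(-x)(cos(4x))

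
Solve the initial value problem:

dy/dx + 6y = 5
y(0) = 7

General solution: y = 5/6 + Ce^(-6x)
Applying y(0) = 7: C = 7 - 5/6 = 37/6
Particular solution: y = 5/6 + (37/6)e^(-6x)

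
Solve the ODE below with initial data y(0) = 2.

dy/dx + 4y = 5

General solution: y = 5/4 + Ce^(-4x)
Applying y(0) = 2: C = 2 - 5/4 = 3/4
Particular solution: y = 5/4 + (3/4)e^(-4x)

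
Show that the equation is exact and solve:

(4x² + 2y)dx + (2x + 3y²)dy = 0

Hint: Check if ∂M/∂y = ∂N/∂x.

Verify exactness: ∂M/∂y = ∂N/∂x ✓
Find F(x,y) such that ∂F/∂x = M, ∂F/∂y = N
Solution: 4x³/3 + 2xy + y³ = C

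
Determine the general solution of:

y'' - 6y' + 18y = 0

Characteristic equation: r² - 6r + 18 = 0
Roots: r = 3 ± 3i (complex conjugates)
General solution: y = e^(3x)(C₁cos(3x) + C₂sin(3x))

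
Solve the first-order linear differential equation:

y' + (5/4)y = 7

Using integrating factor method:

General solution: y = 28/5 + Ce^(-5x/4)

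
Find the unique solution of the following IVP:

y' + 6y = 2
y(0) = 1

General solution: y = 1/3 + Ce^(-6x)
Applying y(0) = 1: C = 1 - 1/3 = 2/3
Particular solution: y = 1/3 + (2/3)e^(-6x)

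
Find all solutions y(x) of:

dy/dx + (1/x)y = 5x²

Using integrating factor method:

General solution: y = (5/4)x^3 + C/x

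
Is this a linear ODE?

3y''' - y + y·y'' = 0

No. Nonlinear (y·y'' term)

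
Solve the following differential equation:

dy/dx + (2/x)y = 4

Using integrating factor method:

General solution: y = (4/3)x + Cx^(-2)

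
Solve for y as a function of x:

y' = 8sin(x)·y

Separating variables and integrating:
ln|y| = -8cos(x) + C

General solution: y = Ce^(-8cos(x))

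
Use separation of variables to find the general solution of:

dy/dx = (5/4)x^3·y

Separating variables and integrating:
ln|y| = 5x^4/16 + C

General solution: y = Ce^(5x^4/16)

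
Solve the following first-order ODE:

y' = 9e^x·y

Separating variables and integrating:
ln|y| = 9e^x + C

General solution: y = Ce^(9e^x)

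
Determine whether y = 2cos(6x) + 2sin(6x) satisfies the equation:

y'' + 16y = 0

Verification:
y'' = -72cos(6x) - 72sin(6x)
y'' + 16y ≠ 0 (frequency mismatch: got 36 instead of 16)

No, it is not a solution.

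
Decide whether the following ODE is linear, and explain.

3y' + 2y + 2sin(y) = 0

Nonlinear (sin(y) is nonlinear in y)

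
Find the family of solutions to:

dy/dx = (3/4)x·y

Separating variables and integrating:
ln|y| = 3x^2/8 + C

General solution: y = Ce^(3x^2/8)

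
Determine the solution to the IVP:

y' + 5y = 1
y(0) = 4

General solution: y = 1/5 + Ce^(-5x)
Applying y(0) = 4: C = 4 - 1/5 = 19/5
Particular solution: y = 1/5 + (19/5)e^(-5x)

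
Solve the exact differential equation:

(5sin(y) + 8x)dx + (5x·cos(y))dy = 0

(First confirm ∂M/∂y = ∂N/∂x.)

Verify exactness: ∂M/∂y = ∂N/∂x ✓
Find F(x,y) such that ∂F/∂x = M, ∂F/∂y = N
Solution: 5x·sin(y) + 4x² = C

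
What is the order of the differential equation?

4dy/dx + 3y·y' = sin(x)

The order is 1 (highest derivative is of order 1).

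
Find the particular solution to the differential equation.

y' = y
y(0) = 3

General solution: y = Ce^x
Applying IC y(0) = 3:
Particular solution: y = 3e^x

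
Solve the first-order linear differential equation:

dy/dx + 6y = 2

Using integrating factor method:

General solution: y = 1/3 + Ce^(-6x)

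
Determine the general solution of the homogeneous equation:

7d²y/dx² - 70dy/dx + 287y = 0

Characteristic equation: 7r² - 70r + 287 = 0
Divide by 7: r² - 10r + 41 = 0
Roots: r = 5 ± 4i (complex conjugates)
General solution: y = e^(5x)(C₁cos(4x) + C₂sin(4x))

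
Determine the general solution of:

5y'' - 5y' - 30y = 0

Characteristic equation: 5r² - 5r - 30 = 0
Divide by 5: r² - r - 6 = 0
Roots: r = 3, -2 (distinct real)
General solution: y = C₁e^(3x) + C₂e^(-2x)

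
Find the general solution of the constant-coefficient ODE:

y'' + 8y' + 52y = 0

Characteristic equation: r² + 8r + 52 = 0
Roots: r = -4 ± 6i (complex conjugates)
General solution: y = e^(-4x)(C₁cos(6x) + C₂sin(6x))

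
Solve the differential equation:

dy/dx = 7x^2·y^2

Separating variables and integrating:
-1/y = 7x^3/3 + C

General solution: y^-1 = (-7/3)x^3 + C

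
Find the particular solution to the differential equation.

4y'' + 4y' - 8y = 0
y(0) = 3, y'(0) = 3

General solution: y = C₁e^x + C₂e^(-2x)
Applying ICs: C₁ = 3, C₂ = 0
Particular solution: y = 3e^x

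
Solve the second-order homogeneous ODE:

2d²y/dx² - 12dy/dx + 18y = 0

Characteristic equation: 2r² - 12r + 18 = 0
Divide by 2: r² - 6r + 9 = 0
Factored: (r - 3)² = 0
Repeated root: r = 3
General solution: y = (C₁ + C₂x)e^(3x)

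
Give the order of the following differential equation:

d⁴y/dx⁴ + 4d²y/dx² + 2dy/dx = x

The order is 4 (highest derivative is of order 4).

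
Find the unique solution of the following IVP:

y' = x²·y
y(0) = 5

General solution: y = Ce^(x³/3)
Applying IC y(0) = 5:
Particular solution: y = 5e^(x³/3)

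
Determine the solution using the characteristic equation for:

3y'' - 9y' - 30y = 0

Characteristic equation: 3r² - 9r - 30 = 0
Divide by 3: r² - 3r - 10 = 0
Roots: r = 5, -2 (distinct real)
General solution: y = C₁e^(5x) + C₂e^(-2x)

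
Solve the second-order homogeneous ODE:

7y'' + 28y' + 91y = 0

Characteristic equation: 7r² + 28r + 91 = 0
Divide by 7: r² + 4r + 13 = 0
Roots: r = -2 ± 3i (complex conjugates)
General solution: y = e^(-2x)(C₁cos(3x) + C₂sin(3x))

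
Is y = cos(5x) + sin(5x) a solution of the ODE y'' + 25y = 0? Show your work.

Verification:
y'' = -25cos(5x) - 25sin(5x)
y'' + 25y = 0 ✓

Yes, it is a solution.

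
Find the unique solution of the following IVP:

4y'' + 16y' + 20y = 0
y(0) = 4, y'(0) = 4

General solution: y = e^(-2x)(C₁cos(x) + C₂sin(x))
Complex roots r = -2 ± i
Applying ICs: C₁ = 4, C₂ = 12
Particular solution: y = e^(-2x)(4cos(x) + 12sin(x))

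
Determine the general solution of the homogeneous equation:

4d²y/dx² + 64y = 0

Characteristic equation: 4r² + 64 = 0
Divide by 4: r² + 16 = 0
Roots: r = ±4i (complex conjugates)
General solution: y = C₁cos(4x) + C₂sin(4x)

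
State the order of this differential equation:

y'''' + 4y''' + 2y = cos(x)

The order is 4 (highest derivative is of order 4).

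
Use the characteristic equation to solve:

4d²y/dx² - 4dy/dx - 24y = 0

Characteristic equation: 4r² - 4r - 24 = 0
Divide by 4: r² - r - 6 = 0
Roots: r = 3, -2 (distinct real)
General solution: y = C₁e^(3x) + C₂e^(-2x)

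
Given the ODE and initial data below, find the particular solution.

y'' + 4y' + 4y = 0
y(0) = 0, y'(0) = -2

General solution: y = (C₁ + C₂x)e^(-2x)
Repeated root r = -2
Applying ICs: C₁ = 0, C₂ = -2
Particular solution: y = -2xe^(-2x)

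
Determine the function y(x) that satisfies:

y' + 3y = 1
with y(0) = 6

General solution: y = 1/3 + Ce^(-3x)
Applying y(0) = 6: C = 6 - 1/3 = 17/3
Particular solution: y = 1/3 + (17/3)e^(-3x)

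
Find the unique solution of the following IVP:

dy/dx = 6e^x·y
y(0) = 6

General solution: y = Ce^(6e^x)
Applying IC y(0) = 6:
Particular solution: y = 6e^(6(e^x - 1))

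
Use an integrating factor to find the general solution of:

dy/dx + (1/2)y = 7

Using integrating factor method:

General solution: y = 14 + Ce^(-x/2)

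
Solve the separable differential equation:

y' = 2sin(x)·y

Separating variables and integrating:
ln|y| = -2cos(x) + C

General solution: y = Ce^(-2cos(x))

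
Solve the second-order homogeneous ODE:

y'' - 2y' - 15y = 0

Characteristic equation: r² - 2r - 15 = 0
Roots: r = 5, -3 (distinct real)
General solution: y = C₁e^(5x) + C₂e^(-3x)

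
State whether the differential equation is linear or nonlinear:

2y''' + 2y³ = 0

Nonlinear (y³ term)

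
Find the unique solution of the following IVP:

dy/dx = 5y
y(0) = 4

General solution: y = Ce^(5x)
Applying IC y(0) = 4:
Particular solution: y = 4e^(5x)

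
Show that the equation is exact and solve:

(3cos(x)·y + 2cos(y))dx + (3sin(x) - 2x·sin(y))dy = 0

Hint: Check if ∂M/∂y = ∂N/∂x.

Verify exactness: ∂M/∂y = ∂N/∂x ✓
Find F(x,y) such that ∂F/∂x = M, ∂F/∂y = N
Solution: 3sin(x)·y + 2x·cos(y) = C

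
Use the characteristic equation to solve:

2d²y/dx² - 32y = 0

Characteristic equation: 2r² - 32 = 0
Divide by 2: r² - 16 = 0
Roots: r = 4, -4 (distinct real)
General solution: y = C₁e^(4x) + C₂e^(-4x)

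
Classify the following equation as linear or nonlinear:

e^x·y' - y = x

Linear (y and its derivatives appear to the first power only, no products of y terms)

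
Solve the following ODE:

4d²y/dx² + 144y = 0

Characteristic equation: 4r² + 144 = 0
Divide by 4: r² + 36 = 0
Roots: r = ±6i (complex conjugates)
General solution: y = C₁cos(6x) + C₂sin(6x)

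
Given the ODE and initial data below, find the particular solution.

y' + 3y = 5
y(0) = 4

General solution: y = 5/3 + Ce^(-3x)
Applying y(0) = 4: C = 4 - 5/3 = 7/3
Particular solution: y = 5/3 + (7/3)e^(-3x)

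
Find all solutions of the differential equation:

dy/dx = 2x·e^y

Separating variables and integrating:
-e^(-y) = x² + C

General solution: y = -ln(C - x²)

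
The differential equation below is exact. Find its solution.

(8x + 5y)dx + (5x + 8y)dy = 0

Verify exactness: ∂M/∂y = ∂N/∂x ✓
Find F(x,y) such that ∂F/∂x = M, ∂F/∂y = N
Solution: 4x² + 5xy + 4y² = C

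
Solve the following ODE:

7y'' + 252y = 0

Characteristic equation: 7r² + 252 = 0
Divide by 7: r² + 36 = 0
Roots: r = ±6i (complex conjugates)
General solution: y = C₁cos(6x) + C₂sin(6x)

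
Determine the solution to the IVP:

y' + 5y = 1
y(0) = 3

General solution: y = 1/5 + Ce^(-5x)
Applying y(0) = 3: C = 3 - 1/5 = 14/5
Particular solution: y = 1/5 + (14/5)e^(-5x)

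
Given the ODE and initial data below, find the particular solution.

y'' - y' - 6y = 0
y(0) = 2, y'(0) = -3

General solution: y = C₁e^(3x) + C₂e^(-2x)
Applying ICs: C₁ = 1/5, C₂ = 9/5
Particular solution: y = (1/5)e^(3x) + (9/5)e^(-2x)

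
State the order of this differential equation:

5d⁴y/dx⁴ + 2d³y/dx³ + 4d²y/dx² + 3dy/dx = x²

The order is 4 (highest derivative is of order 4).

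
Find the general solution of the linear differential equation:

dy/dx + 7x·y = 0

Using integrating factor method:

General solution: y = Ce^(-7x^2/2)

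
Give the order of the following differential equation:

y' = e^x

The order is 1 (highest derivative is of order 1).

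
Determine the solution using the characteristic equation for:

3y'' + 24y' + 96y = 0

Characteristic equation: 3r² + 24r + 96 = 0
Divide by 3: r² + 8r + 32 = 0
Roots: r = -4 ± 4i (complex conjugates)
General solution: y = e^(-4x)(C₁cos(4x) + C₂sin(4x))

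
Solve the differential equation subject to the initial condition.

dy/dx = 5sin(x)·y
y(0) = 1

General solution: y = Ce^(-5cos(x))
Applying IC y(0) = 1:
Particular solution: y = e^(5(1-cos(x)))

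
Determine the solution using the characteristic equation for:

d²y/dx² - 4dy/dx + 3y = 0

Characteristic equation: r² - 4r + 3 = 0
Roots: r = 1, 3 (distinct real)
General solution: y = C₁e^x + C₂e^(3x)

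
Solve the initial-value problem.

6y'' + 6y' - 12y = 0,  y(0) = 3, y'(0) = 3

General solution: y = C₁e^x + C₂e^(-2x)
Applying ICs: C₁ = 3, C₂ = 0
Particular solution: y = 3e^x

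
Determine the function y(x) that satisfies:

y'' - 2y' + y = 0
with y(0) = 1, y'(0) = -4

General solution: y = (C₁ + C₂x)e^x
Repeated root r = 1
Applying ICs: C₁ = 1, C₂ = -5
Particular solution: y = (1 - 5x)e^x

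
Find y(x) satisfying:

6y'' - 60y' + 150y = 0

Characteristic equation: 6r² - 60r + 150 = 0
Divide by 6: r² - 10r + 25 = 0
Factored: (r - 5)² = 0
Repeated root: r = 5
General solution: y = (C₁ + C₂x)e^(5x)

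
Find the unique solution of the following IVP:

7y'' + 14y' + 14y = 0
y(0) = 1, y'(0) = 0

General solution: y = e^(-x)(C₁cos(x) + C₂sin(x))
Complex roots r = -1 ± i
Applying ICs: C₁ = 1, C₂ = 1
Particular solution: y = e^(-x)(cos(x) + sin(x))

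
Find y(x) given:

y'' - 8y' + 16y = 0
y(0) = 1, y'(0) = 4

General solution: y = (C₁ + C₂x)e^(4x)
Repeated root r = 4
Applying ICs: C₁ = 1, C₂ = 0
Particular solution: y = e^(4x)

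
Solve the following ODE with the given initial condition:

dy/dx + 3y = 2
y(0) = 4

General solution: y = 2/3 + Ce^(-3x)
Applying y(0) = 4: C = 4 - 2/3 = 10/3
Particular solution: y = 2/3 + (10/3)e^(-3x)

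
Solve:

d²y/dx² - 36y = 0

Characteristic equation: r² - 36 = 0
Roots: r = 6, -6 (distinct real)
General solution: y = C₁e^(6x) + C₂e^(-6x)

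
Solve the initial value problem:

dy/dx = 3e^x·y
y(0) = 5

General solution: y = Ce^(3e^x)
Applying IC y(0) = 5:
Particular solution: y = 5e^(3(e^x - 1))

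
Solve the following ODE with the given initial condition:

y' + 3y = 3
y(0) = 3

General solution: y = 1 + Ce^(-3x)
Applying y(0) = 3: C = 3 - 1 = 2
Particular solution: y = 1 + 2e^(-3x)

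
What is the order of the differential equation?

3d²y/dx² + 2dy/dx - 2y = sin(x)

The order is 2 (highest derivative is of order 2).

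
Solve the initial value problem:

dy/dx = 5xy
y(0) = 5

General solution: y = Ce^(5x²/2)
Applying IC y(0) = 5:
Particular solution: y = 5e^(5x²/2)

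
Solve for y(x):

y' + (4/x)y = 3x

Using integrating factor method:

General solution: y = (1/2)x^2 + Cx^(-4)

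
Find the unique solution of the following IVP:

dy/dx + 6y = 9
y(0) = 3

General solution: y = 3/2 + Ce^(-6x)
Applying y(0) = 3: C = 3 - 3/2 = 3/2
Particular solution: y = 3/2 + (3/2)e^(-6x)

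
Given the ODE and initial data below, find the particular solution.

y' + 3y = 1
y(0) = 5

General solution: y = 1/3 + Ce^(-3x)
Applying y(0) = 5: C = 5 - 1/3 = 14/3
Particular solution: y = 1/3 + (14/3)e^(-3x)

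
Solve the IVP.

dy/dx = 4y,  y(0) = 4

General solution: y = Ce^(4x)
Applying IC y(0) = 4:
Particular solution: y = 4e^(4x)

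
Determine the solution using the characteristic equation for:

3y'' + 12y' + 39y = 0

Characteristic equation: 3r² + 12r + 39 = 0
Divide by 3: r² + 4r + 13 = 0
Roots: r = -2 ± 3i (complex conjugates)
General solution: y = e^(-2x)(C₁cos(3x) + C₂sin(3x))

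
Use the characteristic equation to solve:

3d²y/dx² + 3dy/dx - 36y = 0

Characteristic equation: 3r² + 3r - 36 = 0
Divide by 3: r² + r - 12 = 0
Roots: r = 3, -4 (distinct real)
General solution: y = C₁e^(3x) + C₂e^(-4x)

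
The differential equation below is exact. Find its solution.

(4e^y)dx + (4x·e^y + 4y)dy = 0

Verify exactness: ∂M/∂y = ∂N/∂x ✓
Find F(x,y) such that ∂F/∂x = M, ∂F/∂y = N
Solution: 4x·e^y + 2y² = C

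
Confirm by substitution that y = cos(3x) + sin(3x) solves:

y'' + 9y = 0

Verification:
y'' = -9cos(3x) - 9sin(3x)
y'' + 9y = 0 ✓

Yes, it is a solution.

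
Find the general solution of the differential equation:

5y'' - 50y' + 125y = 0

Characteristic equation: 5r² - 50r + 125 = 0
Divide by 5: r² - 10r + 25 = 0
Factored: (r - 5)² = 0
Repeated root: r = 5
General solution: y = (C₁ + C₂x)e^(5x)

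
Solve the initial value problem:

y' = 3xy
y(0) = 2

General solution: y = Ce^(3x²/2)
Applying IC y(0) = 2:
Particular solution: y = 2e^(3x²/2)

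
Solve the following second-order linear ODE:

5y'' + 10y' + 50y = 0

Characteristic equation: 5r² + 10r + 50 = 0
Divide by 5: r² + 2r + 10 = 0
Roots: r = -1 ± 3i (complex conjugates)
General solution: y = e^(-x)(C₁cos(3x) + C₂sin(3x))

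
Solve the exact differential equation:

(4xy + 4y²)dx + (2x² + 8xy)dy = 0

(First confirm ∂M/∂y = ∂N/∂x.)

Verify exactness: ∂M/∂y = ∂N/∂x ✓
Find F(x,y) such that ∂F/∂x = M, ∂F/∂y = N
Solution: 2x²y + 4xy² = C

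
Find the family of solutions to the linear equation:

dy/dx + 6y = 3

Using integrating factor method:

General solution: y = 1/2 + Ce^(-6x)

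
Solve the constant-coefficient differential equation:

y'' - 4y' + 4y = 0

Characteristic equation: r² - 4r + 4 = 0
Factored: (r - 2)² = 0
Repeated root: r = 2
General solution: y = (C₁ + C₂x)e^(2x)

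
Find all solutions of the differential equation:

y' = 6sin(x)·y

Separating variables and integrating:
ln|y| = -6cos(x) + C

General solution: y = Ce^(-6cos(x))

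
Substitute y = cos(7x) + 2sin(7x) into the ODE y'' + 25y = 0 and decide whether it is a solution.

Verification:
y'' = -49cos(7x) - 98sin(7x)
y'' + 25y ≠ 0 (frequency mismatch: got 49 instead of 25)

No, it is not a solution.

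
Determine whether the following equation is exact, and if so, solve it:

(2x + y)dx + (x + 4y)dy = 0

Verify exactness: ∂M/∂y = ∂N/∂x ✓
Find F(x,y) such that ∂F/∂x = M, ∂F/∂y = N
Solution: x² + xy + 2y² = C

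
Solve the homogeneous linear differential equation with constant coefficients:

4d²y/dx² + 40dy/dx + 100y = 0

Characteristic equation: 4r² + 40r + 100 = 0
Divide by 4: r² + 10r + 25 = 0
Factored: (r + 5)² = 0
Repeated root: r = -5
General solution: y = (C₁ + C₂x)e^(-5x)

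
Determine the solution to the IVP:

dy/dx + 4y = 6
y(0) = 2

General solution: y = 3/2 + Ce^(-4x)
Applying y(0) = 2: C = 2 - 3/2 = 1/2
Particular solution: y = 3/2 + (1/2)e^(-4x)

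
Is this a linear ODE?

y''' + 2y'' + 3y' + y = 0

Yes. Linear (y and its derivatives appear to the first power only, no products of y terms)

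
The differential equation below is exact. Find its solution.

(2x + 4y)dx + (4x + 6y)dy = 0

Verify exactness: ∂M/∂y = ∂N/∂x ✓
Find F(x,y) such that ∂F/∂x = M, ∂F/∂y = N
Solution: x² + 4xy + 3y² = C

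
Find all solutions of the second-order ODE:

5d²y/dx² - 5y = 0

Characteristic equation: 5r² - 5 = 0
Divide by 5: r² - 1 = 0
Roots: r = 1, -1 (distinct real)
General solution: y = C₁e^x + C₂e^(-x)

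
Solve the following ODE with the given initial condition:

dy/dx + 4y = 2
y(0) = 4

General solution: y = 1/2 + Ce^(-4x)
Applying y(0) = 4: C = 4 - 1/2 = 7/2
Particular solution: y = 1/2 + (7/2)e^(-4x)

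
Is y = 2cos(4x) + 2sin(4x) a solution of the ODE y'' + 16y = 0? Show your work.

Verification:
y'' = -32cos(4x) - 32sin(4x)
y'' + 16y = 0 ✓

Yes, it is a solution.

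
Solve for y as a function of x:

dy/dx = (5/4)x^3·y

Separating variables and integrating:
ln|y| = 5x^4/16 + C

General solution: y = Ce^(5x^4/16)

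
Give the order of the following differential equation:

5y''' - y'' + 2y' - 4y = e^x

The order is 3 (highest derivative is of order 3).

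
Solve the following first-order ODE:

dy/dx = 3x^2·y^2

Separating variables and integrating:
-1/y = x^3 + C

General solution: y^-1 = -x^3 + C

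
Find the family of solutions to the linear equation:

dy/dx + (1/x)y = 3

Using integrating factor method:

General solution: y = (3/2)x + C/x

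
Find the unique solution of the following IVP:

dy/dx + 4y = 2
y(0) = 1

General solution: y = 1/2 + Ce^(-4x)
Applying y(0) = 1: C = 1 - 1/2 = 1/2
Particular solution: y = 1/2 + (1/2)e^(-4x)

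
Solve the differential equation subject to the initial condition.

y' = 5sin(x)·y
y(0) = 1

General solution: y = Ce^(-5cos(x))
Applying IC y(0) = 1:
Particular solution: y = e^(5(1-cos(x)))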